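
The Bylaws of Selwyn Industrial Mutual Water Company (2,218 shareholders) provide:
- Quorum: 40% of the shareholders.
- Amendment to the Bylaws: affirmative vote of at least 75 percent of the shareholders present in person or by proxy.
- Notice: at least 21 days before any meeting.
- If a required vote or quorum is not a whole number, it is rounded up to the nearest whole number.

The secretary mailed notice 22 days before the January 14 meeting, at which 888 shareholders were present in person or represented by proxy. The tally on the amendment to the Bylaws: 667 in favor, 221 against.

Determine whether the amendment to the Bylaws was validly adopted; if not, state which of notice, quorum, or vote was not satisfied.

Notice: 22 days given; 21 required. Satisfied.
Quorum: 40% of 2,218 = 887.20, rounded up to 888; 888 present. Satisfied.
Vote: requires three-fourths of those present (888); 3/4 of 888 = 666, so 666 needed; 667 in favor. Satisfied.

Valid — all requirements satisfied.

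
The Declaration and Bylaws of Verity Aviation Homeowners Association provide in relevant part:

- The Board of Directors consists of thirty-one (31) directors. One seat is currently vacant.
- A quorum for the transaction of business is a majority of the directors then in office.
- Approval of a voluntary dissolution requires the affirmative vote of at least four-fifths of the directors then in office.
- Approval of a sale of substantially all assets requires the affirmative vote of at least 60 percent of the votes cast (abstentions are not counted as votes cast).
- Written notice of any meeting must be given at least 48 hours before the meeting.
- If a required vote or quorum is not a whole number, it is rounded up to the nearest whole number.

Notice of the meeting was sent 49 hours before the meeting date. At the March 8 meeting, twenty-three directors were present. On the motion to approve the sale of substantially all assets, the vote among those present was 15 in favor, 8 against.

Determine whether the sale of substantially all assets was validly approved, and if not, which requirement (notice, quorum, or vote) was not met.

Notice: 49 hours given; 48 required (49 ≥ 48). Satisfied.
Quorum: 23 present; quorum is 16. Satisfied.
Vote: the sale of substantially all assets requires three-fifths of the votes cast (23). 3/5 of 23 = 13.80, rounded up to 14, so 14 affirmative votes are needed; 15 voted in favor. Satisfied.

Valid — all requirements satisfied.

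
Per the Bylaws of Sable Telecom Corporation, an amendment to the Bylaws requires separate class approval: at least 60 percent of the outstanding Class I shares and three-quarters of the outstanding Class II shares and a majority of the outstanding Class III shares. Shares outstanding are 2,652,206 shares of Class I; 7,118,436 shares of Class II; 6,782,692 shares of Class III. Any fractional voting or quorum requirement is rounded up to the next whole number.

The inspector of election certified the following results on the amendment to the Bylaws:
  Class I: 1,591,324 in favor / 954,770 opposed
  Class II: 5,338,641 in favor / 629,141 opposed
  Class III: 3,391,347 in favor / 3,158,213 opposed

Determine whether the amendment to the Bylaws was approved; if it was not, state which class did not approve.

Class I: 3/5 of 2652206 = 1591323.60, rounded up to 1591324; 1,591,324 required, 1,591,324 in favor — approved.
Class II: 3/4 of 7118436 = 5338827; 5,338,827 required, 5,338,641 in favor — not approved.
Class III: a majority of 6782692 is 3391347; 3,391,347 required, 3,391,347 in favor — approved.

Not approved — the Class II shares did not give the required vote.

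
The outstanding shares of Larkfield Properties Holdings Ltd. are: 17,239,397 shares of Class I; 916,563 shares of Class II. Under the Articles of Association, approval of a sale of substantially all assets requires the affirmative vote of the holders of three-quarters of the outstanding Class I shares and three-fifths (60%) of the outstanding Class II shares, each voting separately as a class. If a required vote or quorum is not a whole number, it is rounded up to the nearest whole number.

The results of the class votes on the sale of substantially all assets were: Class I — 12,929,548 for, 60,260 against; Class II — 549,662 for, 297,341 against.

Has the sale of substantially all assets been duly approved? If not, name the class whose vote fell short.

Class I: 3/4 of 17239397 = 12929547.75, rounded up to 12929548; 12,929,548 required, 12,929,548 in favor — approved.
Class II: 3/5 of 916563 = 549937.80, rounded up to 549938; 549,938 required, 549,662 in favor — not approved.

Not approved — the Class II shares did not give the required vote.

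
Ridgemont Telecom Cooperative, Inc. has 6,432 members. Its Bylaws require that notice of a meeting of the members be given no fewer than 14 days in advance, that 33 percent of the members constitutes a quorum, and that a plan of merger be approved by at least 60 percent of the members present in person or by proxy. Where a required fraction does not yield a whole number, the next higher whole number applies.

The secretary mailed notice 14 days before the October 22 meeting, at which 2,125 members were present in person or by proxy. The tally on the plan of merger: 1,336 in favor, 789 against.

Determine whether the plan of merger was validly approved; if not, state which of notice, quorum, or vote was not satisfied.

Notice: 14 days given; 14 required. Satisfied.
Quorum: 33% of 6,432 = 2,122.56, rounded up to 2,123; 2,125 present. Satisfied.
Vote: requires three-fifths of those present (2,125); 3/5 of 2125 = 1275, so 1,275 needed; 1,336 in favor. Satisfied.

Valid — all requirements satisfied.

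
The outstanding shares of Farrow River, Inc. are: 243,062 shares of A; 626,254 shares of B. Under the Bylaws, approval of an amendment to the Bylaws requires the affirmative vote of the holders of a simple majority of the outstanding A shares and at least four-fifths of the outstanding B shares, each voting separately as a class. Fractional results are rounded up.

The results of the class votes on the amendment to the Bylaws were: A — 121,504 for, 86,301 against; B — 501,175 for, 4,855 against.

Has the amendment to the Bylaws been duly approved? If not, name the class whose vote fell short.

Not approved — the A shares did not give the required vote.

A: a majority of 243062 is 121532; 121,532 required, 121,504 in favor — not approved.
B: 4/5 of 626254 = 501003.20, rounded up to 501004; 501,004 required, 501,175 in favor — approved.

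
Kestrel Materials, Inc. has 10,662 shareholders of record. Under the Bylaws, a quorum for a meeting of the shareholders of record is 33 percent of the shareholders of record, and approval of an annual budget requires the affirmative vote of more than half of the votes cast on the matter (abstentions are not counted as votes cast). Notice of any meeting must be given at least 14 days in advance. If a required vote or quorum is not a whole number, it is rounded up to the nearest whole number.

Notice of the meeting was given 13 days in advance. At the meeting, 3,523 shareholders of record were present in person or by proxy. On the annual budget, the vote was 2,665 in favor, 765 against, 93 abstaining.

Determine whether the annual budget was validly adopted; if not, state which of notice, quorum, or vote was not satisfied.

Invalid — notice requirement not satisfied.

Notice: 13 days given; 14 required. Not satisfied.
Quorum: 33% of 10,662 = 3,518.46, rounded up to 3,519; 3,523 present. Satisfied.
Vote: requires a majority of the votes cast (3,523 − 93 abstaining = 3,430); a majority of 3430 is 1716, so 1,716 needed; 2,665 in favor. Satisfied.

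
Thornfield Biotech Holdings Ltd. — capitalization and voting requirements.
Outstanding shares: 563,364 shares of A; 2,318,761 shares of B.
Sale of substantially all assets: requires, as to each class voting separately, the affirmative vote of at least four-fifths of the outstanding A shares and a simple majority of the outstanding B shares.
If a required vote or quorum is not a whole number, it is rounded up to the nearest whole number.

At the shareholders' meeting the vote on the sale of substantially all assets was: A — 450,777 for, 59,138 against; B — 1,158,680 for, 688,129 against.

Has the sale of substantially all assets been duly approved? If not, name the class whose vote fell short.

Not approved — the B shares did not give the required vote.

A: 4/5 of 563364 = 450691.20, rounded up to 450692; 450,692 required, 450,777 in favor — approved.
B: a majority of 2318761 is 1159381; 1,159,381 required, 1,158,680 in favor — not approved.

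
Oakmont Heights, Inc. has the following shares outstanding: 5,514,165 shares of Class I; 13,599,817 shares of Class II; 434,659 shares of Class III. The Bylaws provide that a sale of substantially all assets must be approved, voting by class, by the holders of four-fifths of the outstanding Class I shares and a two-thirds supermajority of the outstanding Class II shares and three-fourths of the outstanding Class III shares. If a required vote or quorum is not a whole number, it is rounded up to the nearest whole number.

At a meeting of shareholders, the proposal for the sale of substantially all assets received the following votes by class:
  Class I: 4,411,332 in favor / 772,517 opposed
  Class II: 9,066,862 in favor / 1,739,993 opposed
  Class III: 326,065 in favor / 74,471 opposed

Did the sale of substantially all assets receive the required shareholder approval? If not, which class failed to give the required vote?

Approved — every class gave the required vote.

Class I: 4/5 of 5514165 = 4411332; 4,411,332 required, 4,411,332 in favor — approved.
Class II: 2/3 of 13599817 = 9066544.67, rounded up to 9066545; 9,066,545 required, 9,066,862 in favor — approved.
Class III: 3/4 of 434659 = 325994.25, rounded up to 325995; 325,995 required, 326,065 in favor — approved.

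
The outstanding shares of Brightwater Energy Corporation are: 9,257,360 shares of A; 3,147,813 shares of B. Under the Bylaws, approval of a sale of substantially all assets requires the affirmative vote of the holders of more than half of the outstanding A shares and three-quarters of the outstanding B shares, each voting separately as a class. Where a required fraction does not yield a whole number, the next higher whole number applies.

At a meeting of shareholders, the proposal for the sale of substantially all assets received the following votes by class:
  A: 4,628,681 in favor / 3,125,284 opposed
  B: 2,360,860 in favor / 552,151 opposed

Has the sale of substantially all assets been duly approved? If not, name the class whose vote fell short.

Approved — every class gave the required vote.

A: a majority of 9257360 is 4628681; 4,628,681 required, 4,628,681 in favor — approved.
B: 3/4 of 3147813 = 2360859.75, rounded up to 2360860; 2,360,860 required, 2,360,860 in favor — approved.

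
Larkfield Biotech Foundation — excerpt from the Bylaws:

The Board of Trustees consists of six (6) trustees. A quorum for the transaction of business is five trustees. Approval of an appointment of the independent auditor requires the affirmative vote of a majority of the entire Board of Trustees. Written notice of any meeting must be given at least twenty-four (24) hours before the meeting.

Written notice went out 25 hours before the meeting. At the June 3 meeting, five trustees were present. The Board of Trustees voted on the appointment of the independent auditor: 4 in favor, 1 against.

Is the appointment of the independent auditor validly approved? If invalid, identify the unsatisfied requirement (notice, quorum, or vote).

Valid — all requirements satisfied.

Notice: 25 hours given; 24 required (25 ≥ 24). Satisfied.
Quorum: 5 present; quorum is 5. Satisfied.
Vote: the appointment of the independent auditor requires a majority of the entire Board of Trustees (6). A majority of 6 is 4, so 4 affirmative votes are needed; 4 voted in favor. Satisfied.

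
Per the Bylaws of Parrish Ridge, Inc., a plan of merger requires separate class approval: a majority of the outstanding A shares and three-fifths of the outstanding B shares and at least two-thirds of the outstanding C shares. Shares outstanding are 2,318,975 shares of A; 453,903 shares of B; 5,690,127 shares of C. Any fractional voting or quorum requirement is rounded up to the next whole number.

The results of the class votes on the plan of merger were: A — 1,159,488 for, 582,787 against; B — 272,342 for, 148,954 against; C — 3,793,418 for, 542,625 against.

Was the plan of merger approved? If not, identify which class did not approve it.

Approved — every class gave the required vote.

A: a majority of 2318975 is 1159488; 1,159,488 required, 1,159,488 in favor — approved.
B: 3/5 of 453903 = 272341.80, rounded up to 272342; 272,342 required, 272,342 in favor — approved.
C: 2/3 of 5690127 = 3793418; 3,793,418 required, 3,793,418 in favor — approved.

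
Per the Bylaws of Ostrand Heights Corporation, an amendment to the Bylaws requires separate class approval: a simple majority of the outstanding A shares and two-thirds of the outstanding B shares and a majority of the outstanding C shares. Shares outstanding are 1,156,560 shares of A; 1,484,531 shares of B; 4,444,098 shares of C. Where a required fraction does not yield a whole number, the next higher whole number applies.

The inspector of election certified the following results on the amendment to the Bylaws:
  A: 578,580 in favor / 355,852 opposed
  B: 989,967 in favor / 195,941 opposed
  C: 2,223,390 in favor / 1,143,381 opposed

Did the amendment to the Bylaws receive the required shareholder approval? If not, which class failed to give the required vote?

Approved — every class gave the required vote.

A: a majority of 1156560 is 578281; 578,281 required, 578,580 in favor — approved.
B: 2/3 of 1484531 = 989687.33, rounded up to 989688; 989,688 required, 989,967 in favor — approved.
C: a majority of 4444098 is 2222050; 2,222,050 required, 2,223,390 in favor — approved.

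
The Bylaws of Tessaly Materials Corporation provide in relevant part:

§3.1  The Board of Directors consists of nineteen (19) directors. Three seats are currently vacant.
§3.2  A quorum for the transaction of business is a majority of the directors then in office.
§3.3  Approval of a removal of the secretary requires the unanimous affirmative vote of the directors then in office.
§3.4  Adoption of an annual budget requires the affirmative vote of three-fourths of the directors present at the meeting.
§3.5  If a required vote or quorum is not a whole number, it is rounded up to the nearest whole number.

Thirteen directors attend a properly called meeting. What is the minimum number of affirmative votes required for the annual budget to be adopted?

10

The annual budget requires three-fourths of the directors present (13).
3/4 of 13 = 9.75, rounded up to 10.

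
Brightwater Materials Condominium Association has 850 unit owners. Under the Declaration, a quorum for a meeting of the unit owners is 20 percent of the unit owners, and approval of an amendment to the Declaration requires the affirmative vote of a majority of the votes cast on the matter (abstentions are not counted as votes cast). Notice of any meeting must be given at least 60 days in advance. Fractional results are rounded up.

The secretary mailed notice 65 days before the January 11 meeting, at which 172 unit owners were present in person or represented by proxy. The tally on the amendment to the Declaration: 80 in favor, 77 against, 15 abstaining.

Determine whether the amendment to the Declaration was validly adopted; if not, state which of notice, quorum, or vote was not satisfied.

Valid — all requirements satisfied.

Notice: 65 days given; 60 required. Satisfied.
Quorum: 20% of 850 = 170; 172 present. Satisfied.
Vote: requires a majority of the votes cast (172 − 15 abstaining = 157); a majority of 157 is 79, so 79 needed; 80 in favor. Satisfied.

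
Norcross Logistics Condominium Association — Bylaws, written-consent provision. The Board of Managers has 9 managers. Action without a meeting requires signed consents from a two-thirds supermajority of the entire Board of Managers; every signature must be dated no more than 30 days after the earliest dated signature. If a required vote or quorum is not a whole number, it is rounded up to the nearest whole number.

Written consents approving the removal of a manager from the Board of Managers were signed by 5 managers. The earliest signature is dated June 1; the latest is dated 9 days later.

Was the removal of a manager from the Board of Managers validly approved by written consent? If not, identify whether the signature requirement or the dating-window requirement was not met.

Not effective — insufficient signatures.

Signatures required: a two-thirds supermajority of 9 — 2/3 of 9 = 6, so 6 needed; 5 signed. Insufficient.
Dating window: the latest signature is 9 days after the earliest; the limit is 30 days. Within the window.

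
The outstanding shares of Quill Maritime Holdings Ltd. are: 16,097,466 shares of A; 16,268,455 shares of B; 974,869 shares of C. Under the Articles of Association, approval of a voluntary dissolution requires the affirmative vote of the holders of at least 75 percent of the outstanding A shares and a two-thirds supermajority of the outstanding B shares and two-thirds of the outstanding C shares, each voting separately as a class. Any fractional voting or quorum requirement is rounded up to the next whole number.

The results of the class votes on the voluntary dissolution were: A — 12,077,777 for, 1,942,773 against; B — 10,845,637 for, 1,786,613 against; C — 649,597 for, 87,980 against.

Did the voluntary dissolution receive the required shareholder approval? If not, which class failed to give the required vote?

A: 3/4 of 16097466 = 12073099.50, rounded up to 12073100; 12,073,100 required, 12,077,777 in favor — approved.
B: 2/3 of 16268455 = 10845636.67, rounded up to 10845637; 10,845,637 required, 10,845,637 in favor — approved.
C: 2/3 of 974869 = 649912.67, rounded up to 649913; 649,913 required, 649,597 in favor — not approved.

Not approved — the C shares did not give the required vote.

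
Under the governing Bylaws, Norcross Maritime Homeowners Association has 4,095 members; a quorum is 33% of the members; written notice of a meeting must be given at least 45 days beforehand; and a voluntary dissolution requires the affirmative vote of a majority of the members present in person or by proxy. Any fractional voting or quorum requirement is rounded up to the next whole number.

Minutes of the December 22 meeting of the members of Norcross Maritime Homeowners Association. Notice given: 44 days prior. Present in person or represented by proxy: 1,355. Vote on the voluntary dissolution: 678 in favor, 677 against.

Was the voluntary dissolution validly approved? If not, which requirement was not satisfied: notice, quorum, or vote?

Notice: 44 days given; 45 required. Not satisfied.
Quorum: 33% of 4,095 = 1,351.35, rounded up to 1,352; 1,355 present. Satisfied.
Vote: requires a majority of those present (1,355); a majority of 1355 is 678, so 678 needed; 678 in favor. Satisfied.

Invalid — notice requirement not satisfied.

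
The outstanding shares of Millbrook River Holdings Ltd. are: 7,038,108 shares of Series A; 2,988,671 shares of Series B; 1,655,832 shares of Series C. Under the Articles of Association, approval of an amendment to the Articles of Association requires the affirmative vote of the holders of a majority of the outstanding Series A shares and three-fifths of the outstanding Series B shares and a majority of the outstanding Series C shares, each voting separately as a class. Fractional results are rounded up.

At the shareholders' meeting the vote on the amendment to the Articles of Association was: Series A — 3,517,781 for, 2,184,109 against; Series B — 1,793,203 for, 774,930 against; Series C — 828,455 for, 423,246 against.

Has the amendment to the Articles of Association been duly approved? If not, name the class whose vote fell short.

Not approved — the Series A shares did not give the required vote.

Series A: a majority of 7038108 is 3519055; 3,519,055 required, 3,517,781 in favor — not approved.
Series B: 3/5 of 2988671 = 1793202.60, rounded up to 1793203; 1,793,203 required, 1,793,203 in favor — approved.
Series C: a majority of 1655832 is 827917; 827,917 required, 828,455 in favor — approved.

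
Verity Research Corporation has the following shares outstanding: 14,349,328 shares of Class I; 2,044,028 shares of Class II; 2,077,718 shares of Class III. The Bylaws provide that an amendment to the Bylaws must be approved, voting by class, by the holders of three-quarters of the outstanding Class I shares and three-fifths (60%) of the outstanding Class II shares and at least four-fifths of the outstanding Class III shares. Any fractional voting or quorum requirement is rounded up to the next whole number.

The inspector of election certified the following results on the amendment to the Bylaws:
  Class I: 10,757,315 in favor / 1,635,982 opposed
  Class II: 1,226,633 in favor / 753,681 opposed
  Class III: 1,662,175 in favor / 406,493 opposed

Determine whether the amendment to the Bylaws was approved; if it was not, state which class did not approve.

Class I: 3/4 of 14349328 = 10761996; 10,761,996 required, 10,757,315 in favor — not approved.
Class II: 3/5 of 2044028 = 1226416.80, rounded up to 1226417; 1,226,417 required, 1,226,633 in favor — approved.
Class III: 4/5 of 2077718 = 1662174.40, rounded up to 1662175; 1,662,175 required, 1,662,175 in favor — approved.

Not approved — the Class I shares did not give the required vote.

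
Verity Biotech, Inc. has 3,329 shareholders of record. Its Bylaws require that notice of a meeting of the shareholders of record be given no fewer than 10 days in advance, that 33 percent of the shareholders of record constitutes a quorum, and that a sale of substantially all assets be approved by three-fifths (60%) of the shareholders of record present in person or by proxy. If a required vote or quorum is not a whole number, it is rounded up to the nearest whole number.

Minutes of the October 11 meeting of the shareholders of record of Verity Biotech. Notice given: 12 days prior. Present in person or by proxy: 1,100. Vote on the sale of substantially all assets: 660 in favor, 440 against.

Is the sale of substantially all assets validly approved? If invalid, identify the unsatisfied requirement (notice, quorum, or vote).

Valid — all requirements satisfied.

Notice: 12 days given; 10 required. Satisfied.
Quorum: 33% of 3,329 = 1,098.57, rounded up to 1,099; 1,100 present. Satisfied.
Vote: requires three-fifths of those present (1,100); 3/5 of 1100 = 660, so 660 needed; 660 in favor. Satisfied.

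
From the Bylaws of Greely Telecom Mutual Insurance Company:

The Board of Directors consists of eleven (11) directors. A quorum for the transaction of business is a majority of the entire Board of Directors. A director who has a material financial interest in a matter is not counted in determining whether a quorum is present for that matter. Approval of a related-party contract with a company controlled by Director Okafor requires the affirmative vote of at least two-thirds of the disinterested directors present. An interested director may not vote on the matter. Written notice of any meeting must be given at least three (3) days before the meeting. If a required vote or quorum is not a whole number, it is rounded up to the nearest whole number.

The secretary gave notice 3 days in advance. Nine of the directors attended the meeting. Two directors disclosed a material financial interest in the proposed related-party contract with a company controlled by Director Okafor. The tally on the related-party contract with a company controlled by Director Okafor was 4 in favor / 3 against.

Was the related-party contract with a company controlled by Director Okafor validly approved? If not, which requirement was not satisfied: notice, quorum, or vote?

Invalid — vote requirement not satisfied.

Notice: 3 days given; 3 required (3 ≥ 3). Satisfied.
Quorum: 9 present, but the 2 interested directors do not count, leaving 7. Quorum is 6. Satisfied.
Vote: the related-party contract with a company controlled by Director Okafor requires two-thirds of the disinterested directors present (9 − 2 = 7). 2/3 of 7 = 4.67, rounded up to 5, so 5 affirmative votes are needed; 4 voted in favor. Not satisfied.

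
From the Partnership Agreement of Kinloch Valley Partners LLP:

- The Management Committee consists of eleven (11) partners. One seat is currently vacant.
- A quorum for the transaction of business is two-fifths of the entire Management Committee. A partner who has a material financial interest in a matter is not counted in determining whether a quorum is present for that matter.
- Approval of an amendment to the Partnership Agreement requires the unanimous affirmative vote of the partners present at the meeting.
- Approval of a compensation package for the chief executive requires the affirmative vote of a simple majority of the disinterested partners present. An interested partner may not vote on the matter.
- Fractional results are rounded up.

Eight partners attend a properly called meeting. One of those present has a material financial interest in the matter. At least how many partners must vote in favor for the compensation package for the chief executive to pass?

The compensation package for the chief executive requires a majority of the disinterested partners present (8 − 1 = 7).
A majority of 7 is 4.

4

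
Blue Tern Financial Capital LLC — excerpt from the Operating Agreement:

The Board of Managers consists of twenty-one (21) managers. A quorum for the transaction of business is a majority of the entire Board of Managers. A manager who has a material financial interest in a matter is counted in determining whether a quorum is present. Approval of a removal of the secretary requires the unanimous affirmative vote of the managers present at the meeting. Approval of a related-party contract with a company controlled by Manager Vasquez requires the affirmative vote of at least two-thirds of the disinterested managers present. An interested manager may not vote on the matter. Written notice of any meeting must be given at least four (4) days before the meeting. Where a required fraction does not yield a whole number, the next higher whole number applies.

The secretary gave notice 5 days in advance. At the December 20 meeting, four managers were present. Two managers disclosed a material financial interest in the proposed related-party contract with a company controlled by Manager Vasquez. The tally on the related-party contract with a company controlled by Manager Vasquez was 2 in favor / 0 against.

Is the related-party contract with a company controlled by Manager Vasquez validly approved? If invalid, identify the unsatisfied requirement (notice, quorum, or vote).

Invalid — quorum requirement not satisfied.

Notice: 5 days given; 4 required (5 ≥ 4). Satisfied.
Quorum: 4 present (interested managers count toward quorum); quorum is 11. Not satisfied.
Vote: the related-party contract with a company controlled by Manager Vasquez requires two-thirds of the disinterested managers present (4 − 2 = 2). 2/3 of 2 = 1.33, rounded up to 2, so 2 affirmative votes are needed; 2 voted in favor. Satisfied. (Moot — without a quorum no business can be validly transacted.)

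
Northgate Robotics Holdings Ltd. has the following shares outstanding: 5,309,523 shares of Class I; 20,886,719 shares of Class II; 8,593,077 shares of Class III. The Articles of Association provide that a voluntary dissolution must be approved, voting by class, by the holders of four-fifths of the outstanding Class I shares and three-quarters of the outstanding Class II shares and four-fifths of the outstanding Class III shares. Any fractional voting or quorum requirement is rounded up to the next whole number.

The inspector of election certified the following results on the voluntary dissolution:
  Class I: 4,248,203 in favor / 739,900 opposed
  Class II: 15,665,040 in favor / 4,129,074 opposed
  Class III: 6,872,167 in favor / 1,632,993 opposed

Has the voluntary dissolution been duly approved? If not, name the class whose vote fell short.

Class I: 4/5 of 5309523 = 4247618.40, rounded up to 4247619; 4,247,619 required, 4,248,203 in favor — approved.
Class II: 3/4 of 20886719 = 15665039.25, rounded up to 15665040; 15,665,040 required, 15,665,040 in favor — approved.
Class III: 4/5 of 8593077 = 6874461.60, rounded up to 6874462; 6,874,462 required, 6,872,167 in favor — not approved.

Not approved — the Class III shares did not give the required vote.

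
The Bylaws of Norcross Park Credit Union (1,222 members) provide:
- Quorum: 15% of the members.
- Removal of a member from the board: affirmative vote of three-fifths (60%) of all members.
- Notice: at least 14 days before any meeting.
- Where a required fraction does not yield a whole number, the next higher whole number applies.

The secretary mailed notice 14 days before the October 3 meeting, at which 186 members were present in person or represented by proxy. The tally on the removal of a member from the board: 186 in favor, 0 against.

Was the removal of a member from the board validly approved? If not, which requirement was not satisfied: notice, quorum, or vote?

Notice: 14 days given; 14 required. Satisfied.
Quorum: 15% of 1,222 = 183.30, rounded up to 184; 186 present. Satisfied.
Vote: requires three-fifths of all members (1,222); 3/5 of 1222 = 733.20, rounded up to 734, so 734 needed; 186 in favor. Not satisfied.

Invalid — vote requirement not satisfied.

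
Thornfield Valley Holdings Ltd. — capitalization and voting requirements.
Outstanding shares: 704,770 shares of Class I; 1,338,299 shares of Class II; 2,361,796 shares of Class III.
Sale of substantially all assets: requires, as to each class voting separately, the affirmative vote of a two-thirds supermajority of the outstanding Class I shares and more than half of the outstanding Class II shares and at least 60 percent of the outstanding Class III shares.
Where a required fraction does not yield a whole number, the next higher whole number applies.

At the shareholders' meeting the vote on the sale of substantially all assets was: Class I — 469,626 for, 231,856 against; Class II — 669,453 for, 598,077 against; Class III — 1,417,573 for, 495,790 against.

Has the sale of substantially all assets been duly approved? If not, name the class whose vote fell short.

Class I: 2/3 of 704770 = 469846.67, rounded up to 469847; 469,847 required, 469,626 in favor — not approved.
Class II: a majority of 1338299 is 669150; 669,150 required, 669,453 in favor — approved.
Class III: 3/5 of 2361796 = 1417077.60, rounded up to 1417078; 1,417,078 required, 1,417,573 in favor — approved.

Not approved — the Class I shares did not give the required vote.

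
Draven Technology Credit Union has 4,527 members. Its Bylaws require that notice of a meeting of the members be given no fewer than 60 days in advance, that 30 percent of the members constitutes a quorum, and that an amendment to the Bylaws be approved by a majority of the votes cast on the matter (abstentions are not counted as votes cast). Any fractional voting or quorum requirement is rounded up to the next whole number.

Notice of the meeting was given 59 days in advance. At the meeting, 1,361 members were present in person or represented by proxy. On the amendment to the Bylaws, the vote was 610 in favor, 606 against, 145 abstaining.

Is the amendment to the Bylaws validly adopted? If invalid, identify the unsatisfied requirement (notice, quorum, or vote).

Notice: 59 days given; 60 required. Not satisfied.
Quorum: 30% of 4,527 = 1,358.10, rounded up to 1,359; 1,361 present. Satisfied.
Vote: requires a majority of the votes cast (1,361 − 145 abstaining = 1,216); a majority of 1216 is 609, so 609 needed; 610 in favor. Satisfied.

Invalid — notice requirement not satisfied.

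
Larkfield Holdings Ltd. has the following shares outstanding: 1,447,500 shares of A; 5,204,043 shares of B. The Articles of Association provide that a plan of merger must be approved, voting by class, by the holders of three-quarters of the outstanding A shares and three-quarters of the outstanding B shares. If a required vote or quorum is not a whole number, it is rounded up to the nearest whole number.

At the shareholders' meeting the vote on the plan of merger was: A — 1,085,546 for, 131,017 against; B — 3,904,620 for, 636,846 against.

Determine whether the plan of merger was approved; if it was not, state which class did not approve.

Not approved — the A shares did not give the required vote.

A: 3/4 of 1447500 = 1085625; 1,085,625 required, 1,085,546 in favor — not approved.
B: 3/4 of 5204043 = 3903032.25, rounded up to 3903033; 3,903,033 required, 3,904,620 in favor — approved.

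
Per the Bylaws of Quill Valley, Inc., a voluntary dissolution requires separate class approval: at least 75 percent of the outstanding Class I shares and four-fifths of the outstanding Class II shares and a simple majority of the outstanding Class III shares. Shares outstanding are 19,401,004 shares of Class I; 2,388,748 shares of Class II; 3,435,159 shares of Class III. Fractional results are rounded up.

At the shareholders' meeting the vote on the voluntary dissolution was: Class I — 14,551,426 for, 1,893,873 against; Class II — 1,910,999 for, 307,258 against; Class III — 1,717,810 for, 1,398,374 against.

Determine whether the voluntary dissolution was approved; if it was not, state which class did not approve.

Approved — every class gave the required vote.

Class I: 3/4 of 19401004 = 14550753; 14,550,753 required, 14,551,426 in favor — approved.
Class II: 4/5 of 2388748 = 1910998.40, rounded up to 1910999; 1,910,999 required, 1,910,999 in favor — approved.
Class III: a majority of 3435159 is 1717580; 1,717,580 required, 1,717,810 in favor — approved.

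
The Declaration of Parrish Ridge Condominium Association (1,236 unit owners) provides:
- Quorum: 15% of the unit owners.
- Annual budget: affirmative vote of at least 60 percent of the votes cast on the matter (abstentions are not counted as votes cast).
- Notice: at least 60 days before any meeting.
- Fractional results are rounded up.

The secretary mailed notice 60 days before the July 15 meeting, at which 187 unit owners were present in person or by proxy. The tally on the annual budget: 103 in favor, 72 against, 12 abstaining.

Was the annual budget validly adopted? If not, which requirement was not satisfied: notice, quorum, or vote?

Notice: 60 days given; 60 required. Satisfied.
Quorum: 15% of 1,236 = 185.40, rounded up to 186; 187 present. Satisfied.
Vote: requires three-fifths of the votes cast (187 − 12 abstaining = 175); 3/5 of 175 = 105, so 105 needed; 103 in favor. Not satisfied.

Invalid — vote requirement not satisfied.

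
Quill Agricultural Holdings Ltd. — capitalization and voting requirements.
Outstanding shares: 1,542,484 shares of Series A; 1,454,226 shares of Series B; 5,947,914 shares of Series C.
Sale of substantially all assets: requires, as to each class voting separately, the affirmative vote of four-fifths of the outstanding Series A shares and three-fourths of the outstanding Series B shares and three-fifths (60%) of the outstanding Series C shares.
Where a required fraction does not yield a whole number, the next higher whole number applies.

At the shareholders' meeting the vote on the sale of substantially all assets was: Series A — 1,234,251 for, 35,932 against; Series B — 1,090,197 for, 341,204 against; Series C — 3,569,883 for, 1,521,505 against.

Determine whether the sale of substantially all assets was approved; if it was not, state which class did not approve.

Series A: 4/5 of 1542484 = 1233987.20, rounded up to 1233988; 1,233,988 required, 1,234,251 in favor — approved.
Series B: 3/4 of 1454226 = 1090669.50, rounded up to 1090670; 1,090,670 required, 1,090,197 in favor — not approved.
Series C: 3/5 of 5947914 = 3568748.40, rounded up to 3568749; 3,568,749 required, 3,569,883 in favor — approved.

Not approved — the Series B shares did not give the required vote.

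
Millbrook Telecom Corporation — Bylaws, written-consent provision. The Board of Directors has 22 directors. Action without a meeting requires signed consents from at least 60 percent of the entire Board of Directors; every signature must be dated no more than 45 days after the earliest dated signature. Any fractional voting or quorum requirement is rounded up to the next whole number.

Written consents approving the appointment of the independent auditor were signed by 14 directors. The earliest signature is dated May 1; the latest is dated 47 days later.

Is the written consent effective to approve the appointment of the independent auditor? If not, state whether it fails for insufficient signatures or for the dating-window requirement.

Signatures required: at least 60 percent of 22 — 3/5 of 22 = 13.20, rounded up to 14, so 14 needed; 14 signed. Sufficient.
Dating window: the latest signature is 47 days after the earliest; the limit is 45 days. Outside the window.

Not effective — dating-window requirement not satisfied.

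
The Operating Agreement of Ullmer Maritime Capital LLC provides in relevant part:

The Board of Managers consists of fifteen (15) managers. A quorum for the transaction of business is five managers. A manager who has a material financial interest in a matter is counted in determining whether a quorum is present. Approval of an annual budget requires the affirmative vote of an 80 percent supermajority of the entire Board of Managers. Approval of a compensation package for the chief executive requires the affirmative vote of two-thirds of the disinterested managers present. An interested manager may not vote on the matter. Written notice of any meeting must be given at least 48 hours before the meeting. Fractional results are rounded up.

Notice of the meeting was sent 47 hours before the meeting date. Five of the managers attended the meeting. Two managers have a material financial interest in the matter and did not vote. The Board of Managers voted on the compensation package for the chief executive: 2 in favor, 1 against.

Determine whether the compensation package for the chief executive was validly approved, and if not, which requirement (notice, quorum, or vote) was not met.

Invalid — notice requirement not satisfied.

Notice: 47 hours given; 48 required (47 < 48). Not satisfied.
Quorum: 5 present (interested managers count toward quorum); quorum is 5. Satisfied.
Vote: the compensation package for the chief executive requires two-thirds of the disinterested managers present (5 − 2 = 3). 2/3 of 3 = 2, so 2 affirmative votes are needed; 2 voted in favor. Satisfied.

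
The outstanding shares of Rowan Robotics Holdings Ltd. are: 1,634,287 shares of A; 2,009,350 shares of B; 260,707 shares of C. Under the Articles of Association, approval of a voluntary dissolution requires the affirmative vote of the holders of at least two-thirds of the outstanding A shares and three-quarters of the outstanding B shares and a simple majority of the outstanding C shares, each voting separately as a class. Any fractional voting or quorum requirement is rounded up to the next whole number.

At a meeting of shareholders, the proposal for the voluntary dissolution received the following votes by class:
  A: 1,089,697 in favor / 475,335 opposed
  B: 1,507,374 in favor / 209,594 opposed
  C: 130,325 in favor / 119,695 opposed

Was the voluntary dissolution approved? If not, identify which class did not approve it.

A: 2/3 of 1634287 = 1089524.67, rounded up to 1089525; 1,089,525 required, 1,089,697 in favor — approved.
B: 3/4 of 2009350 = 1507012.50, rounded up to 1507013; 1,507,013 required, 1,507,374 in favor — approved.
C: a majority of 260707 is 130354; 130,354 required, 130,325 in favor — not approved.

Not approved — the C shares did not give the required vote.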